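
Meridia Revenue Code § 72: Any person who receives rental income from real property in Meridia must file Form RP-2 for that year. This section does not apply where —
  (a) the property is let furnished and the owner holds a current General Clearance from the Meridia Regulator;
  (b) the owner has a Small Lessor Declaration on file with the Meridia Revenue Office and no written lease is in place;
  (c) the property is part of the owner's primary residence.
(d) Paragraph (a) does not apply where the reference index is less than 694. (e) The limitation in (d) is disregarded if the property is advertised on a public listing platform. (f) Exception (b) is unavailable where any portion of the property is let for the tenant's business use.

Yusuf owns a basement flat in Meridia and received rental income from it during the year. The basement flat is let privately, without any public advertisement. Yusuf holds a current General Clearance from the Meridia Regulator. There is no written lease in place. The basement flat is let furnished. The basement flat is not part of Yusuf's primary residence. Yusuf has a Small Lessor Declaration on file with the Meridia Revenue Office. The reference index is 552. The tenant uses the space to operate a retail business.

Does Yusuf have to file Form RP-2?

Yes — Yusuf must file Form RP-2.

Exception (a) is satisfied on its face — the property is let furnished; a current General Clearance is held. However, paragraphs (d)–(e) must be considered: (d) is engaged — the reference index is 552, less than the 694 limit. (e) is not triggered (the property is let privately without advertisement), so (d) stands. Exception (a) does not apply.
Exception (b) is satisfied on its face — a Small Lessor Declaration is on file; there is no written lease. But: (f) is engaged — the space is let for business use. (b) is therefore removed.
Exception (c) fails — the basement flat is not part of the primary residence.
No exception displaces § 72.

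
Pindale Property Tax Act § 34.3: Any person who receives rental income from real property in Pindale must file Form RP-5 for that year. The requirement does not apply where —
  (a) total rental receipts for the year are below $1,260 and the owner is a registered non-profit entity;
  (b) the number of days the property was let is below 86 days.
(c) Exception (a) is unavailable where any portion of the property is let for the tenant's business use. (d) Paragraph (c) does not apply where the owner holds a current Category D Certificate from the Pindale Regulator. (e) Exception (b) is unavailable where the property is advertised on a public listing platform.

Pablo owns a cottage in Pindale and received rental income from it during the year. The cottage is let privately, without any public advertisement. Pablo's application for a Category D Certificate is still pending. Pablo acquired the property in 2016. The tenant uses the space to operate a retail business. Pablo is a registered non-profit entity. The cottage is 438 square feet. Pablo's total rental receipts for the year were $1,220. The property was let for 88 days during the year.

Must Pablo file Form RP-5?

All of (a)'s requirements are met (total rental receipts for the year are $1,220, below the $1,260 limit; Pablo is a registered non-profit). Turning to paragraphs (c)–(d): (c) operates against (a): the space is let for business use. (d) is not triggered (there is no Category D Certificate in force), so (c) stands. (a) is therefore removed.
Exception (b) requires that the number of days the property was let is below 86 days; but the number of days the property was let is 88 days, not below 86 days, so (b) is unavailable.
No exception applies. The general rule governs.

Yes — Pablo must file Form RP-5.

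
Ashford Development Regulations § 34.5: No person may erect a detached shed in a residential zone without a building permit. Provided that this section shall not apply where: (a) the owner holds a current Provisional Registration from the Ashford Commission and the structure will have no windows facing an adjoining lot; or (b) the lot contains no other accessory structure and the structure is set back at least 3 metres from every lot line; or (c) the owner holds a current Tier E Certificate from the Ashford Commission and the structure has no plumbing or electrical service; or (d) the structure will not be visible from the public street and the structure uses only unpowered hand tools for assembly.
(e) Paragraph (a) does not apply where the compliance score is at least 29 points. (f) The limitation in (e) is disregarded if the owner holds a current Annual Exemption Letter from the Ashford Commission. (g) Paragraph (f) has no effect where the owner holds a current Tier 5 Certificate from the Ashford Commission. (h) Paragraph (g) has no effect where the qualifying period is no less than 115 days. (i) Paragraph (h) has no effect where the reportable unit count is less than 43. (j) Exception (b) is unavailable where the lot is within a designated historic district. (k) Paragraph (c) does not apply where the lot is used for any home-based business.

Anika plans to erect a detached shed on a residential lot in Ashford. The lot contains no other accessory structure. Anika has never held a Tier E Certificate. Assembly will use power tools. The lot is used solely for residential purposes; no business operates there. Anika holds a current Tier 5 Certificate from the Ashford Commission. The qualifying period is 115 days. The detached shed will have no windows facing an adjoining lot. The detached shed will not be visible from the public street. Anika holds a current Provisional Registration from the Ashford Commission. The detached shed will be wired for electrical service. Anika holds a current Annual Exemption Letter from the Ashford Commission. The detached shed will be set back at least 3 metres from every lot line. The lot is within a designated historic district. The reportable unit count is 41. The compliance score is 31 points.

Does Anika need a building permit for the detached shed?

Exception (a) is satisfied on its face — a current Provisional Registration is held; no windows face an adjoining lot. Turning to paragraphs (e)–(i): (e) is engaged — the compliance score is 31 points, meeting the 29 points threshold. (f) would limit (e) — a current Annual Exemption Letter is held — but (g) sets (f) aside: (g) operates against (f): a current Tier 5 Certificate is held. (h) applies (the qualifying period is 115 days, meeting the 115 days threshold), but is set aside by (i): (i) is triggered — the reportable unit count is 41, less than the 43 limit. So (a) is unavailable.
All of (b)'s requirements are met (the lot has no other accessory structure; the setback is at least 3 m on every side). But: (j) operates — the lot is in a historic district. Exception (b) does not apply.
Exception (c) does not apply: the Tier E Certificate is not current.
Exception (d) requires that the structure uses only unpowered hand tools for assembly; but assembly uses power tools, so (d) is unavailable.
No exception applies. The general rule governs.

Yes — Anika must obtain a building permit.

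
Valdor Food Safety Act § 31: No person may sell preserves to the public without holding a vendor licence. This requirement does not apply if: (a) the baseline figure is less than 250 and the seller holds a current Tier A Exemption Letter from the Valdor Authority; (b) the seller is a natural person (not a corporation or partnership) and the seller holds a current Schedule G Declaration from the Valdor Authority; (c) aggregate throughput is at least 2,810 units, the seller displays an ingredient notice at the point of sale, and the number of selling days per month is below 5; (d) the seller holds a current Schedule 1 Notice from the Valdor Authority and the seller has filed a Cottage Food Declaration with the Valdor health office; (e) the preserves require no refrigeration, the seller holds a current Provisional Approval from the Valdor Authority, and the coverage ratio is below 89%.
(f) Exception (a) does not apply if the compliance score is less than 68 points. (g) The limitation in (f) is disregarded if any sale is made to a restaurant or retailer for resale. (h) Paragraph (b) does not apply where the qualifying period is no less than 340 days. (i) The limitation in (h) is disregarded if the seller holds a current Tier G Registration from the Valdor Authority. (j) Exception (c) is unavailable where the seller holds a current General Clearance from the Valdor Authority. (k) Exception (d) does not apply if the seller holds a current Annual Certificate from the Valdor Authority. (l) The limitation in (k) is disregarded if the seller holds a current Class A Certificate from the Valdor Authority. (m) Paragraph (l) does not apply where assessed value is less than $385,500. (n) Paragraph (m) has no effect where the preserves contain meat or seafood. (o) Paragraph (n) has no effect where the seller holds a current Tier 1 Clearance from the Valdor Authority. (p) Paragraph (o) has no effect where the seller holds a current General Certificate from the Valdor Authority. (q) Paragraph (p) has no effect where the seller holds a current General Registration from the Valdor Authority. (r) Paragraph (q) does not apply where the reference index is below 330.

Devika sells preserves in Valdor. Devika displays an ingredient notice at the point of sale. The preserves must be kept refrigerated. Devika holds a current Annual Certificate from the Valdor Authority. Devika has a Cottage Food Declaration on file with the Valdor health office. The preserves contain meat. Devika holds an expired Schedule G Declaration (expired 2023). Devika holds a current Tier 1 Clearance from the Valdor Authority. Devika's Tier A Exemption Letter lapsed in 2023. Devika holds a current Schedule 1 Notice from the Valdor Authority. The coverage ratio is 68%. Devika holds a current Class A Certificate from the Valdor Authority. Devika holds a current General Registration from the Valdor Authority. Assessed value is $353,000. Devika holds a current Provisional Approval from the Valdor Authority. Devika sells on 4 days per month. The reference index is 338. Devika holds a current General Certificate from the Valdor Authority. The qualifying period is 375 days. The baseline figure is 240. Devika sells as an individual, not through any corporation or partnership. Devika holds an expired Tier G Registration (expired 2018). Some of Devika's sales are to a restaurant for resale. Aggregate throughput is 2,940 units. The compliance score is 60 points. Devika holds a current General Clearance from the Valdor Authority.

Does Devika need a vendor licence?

Yes — Devika must hold a vendor licence.

Exception (a) does not apply: there is no Tier A Exemption Letter in force.
Exception (b) fails — the Schedule G Declaration is not current.
Exception (c)'s conditions are all satisfied: aggregate throughput is 2,940 units, meeting the 2,810 units threshold; an ingredient notice is displayed; the number of selling days per month is 4, below the 5 limit. But: (j) operates against (c): a current General Clearance is held. (c) is therefore removed.
All of (d)'s requirements are met (a current Schedule 1 Notice is held; a Cottage Food Declaration is on file). Turning to paragraphs (k)–(r): (k) operates — a current Annual Certificate is held. (l) would limit (k) — a current Class A Certificate is held — but (m) sets (l) aside: (m) applies — assessed value is $353,000, less than the $385,500 limit. (n) would limit (m) — the preserves contain meat — but (o) sets (n) aside: (o) operates against (n): a current Tier 1 Clearance is held. (p) would limit (o) — a current General Certificate is held — but (q) sets (p) aside: (q) operates against (p): a current General Registration is held. (r), which would lift (q), is not triggered — the reference index is 338, not below 330. Exception (d) does not apply.
Exception (e) does not apply: the preserves require refrigeration.
None of the exceptions is available; § 31 applies in full.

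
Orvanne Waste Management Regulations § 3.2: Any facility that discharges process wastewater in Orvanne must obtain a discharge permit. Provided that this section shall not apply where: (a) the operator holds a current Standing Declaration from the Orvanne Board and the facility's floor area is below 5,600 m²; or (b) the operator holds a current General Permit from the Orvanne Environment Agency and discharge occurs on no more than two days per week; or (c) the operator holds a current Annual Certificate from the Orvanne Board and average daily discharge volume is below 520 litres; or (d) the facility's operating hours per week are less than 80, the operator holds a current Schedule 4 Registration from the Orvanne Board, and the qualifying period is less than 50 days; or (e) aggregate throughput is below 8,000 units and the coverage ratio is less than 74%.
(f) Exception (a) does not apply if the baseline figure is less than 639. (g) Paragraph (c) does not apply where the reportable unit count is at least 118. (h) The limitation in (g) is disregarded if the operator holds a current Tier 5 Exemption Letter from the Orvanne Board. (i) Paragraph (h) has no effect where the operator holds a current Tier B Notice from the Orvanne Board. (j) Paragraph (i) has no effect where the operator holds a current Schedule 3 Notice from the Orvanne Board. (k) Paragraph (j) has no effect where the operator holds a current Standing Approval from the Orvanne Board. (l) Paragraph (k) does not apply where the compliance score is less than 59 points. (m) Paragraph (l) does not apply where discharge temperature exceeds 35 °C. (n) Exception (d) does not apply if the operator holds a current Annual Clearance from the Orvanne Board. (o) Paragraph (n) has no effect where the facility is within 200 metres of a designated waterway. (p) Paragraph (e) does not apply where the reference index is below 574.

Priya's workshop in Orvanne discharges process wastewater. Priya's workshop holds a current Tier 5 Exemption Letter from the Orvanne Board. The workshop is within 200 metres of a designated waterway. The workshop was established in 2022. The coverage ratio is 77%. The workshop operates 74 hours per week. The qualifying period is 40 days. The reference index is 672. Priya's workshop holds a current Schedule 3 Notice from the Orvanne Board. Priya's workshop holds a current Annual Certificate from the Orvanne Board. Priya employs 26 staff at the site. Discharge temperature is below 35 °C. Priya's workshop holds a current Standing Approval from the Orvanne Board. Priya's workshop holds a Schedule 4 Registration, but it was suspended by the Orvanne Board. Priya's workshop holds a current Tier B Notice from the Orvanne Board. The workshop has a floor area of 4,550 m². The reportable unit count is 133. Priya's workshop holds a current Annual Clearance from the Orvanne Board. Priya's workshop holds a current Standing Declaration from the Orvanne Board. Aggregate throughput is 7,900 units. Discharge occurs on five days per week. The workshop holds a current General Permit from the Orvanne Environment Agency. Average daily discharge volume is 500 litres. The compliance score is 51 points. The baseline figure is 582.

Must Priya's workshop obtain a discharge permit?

Exception (a)'s conditions are all satisfied: a current Standing Declaration is held; the facility's floor area is 4,550 m², below the 5,600 m² limit. But applying paragraph (f): (f) operates against (a): the baseline figure is 582, less than the 639 limit. Exception (a) does not apply.
Exception (b) does not apply: discharge occurs on five days per week.
Exception (c)'s conditions are all satisfied: a current Annual Certificate is held; average daily discharge volume is 500 litres, below the 520 litres limit. Considering the limiting provisions: (g) would limit (c) — the reportable unit count is 133, meeting the 118 threshold — but (h) sets (g) aside: (h) applies — a current Tier 5 Exemption Letter is held. (i) would limit (h) — a current Tier B Notice is held — but (j) sets (i) aside: (j) operates against (i): a current Schedule 3 Notice is held. (k) would limit (j) — a current Standing Approval is held — but (l) sets (k) aside: (l) applies — the compliance score is 51 points, less than the 59 points limit. (m) is not engaged (discharge temperature is below 35 °C), so (l) stands. Exception (c) stands.
Exception (d) does not apply: no current Schedule 4 Registration is held.
Exception (e) requires that the coverage ratio is less than 74%; but the coverage ratio is 77%, not less than 74%, so (e) is unavailable.

No — exception (c) applies; Priya's workshop is not required to obtain a discharge permit.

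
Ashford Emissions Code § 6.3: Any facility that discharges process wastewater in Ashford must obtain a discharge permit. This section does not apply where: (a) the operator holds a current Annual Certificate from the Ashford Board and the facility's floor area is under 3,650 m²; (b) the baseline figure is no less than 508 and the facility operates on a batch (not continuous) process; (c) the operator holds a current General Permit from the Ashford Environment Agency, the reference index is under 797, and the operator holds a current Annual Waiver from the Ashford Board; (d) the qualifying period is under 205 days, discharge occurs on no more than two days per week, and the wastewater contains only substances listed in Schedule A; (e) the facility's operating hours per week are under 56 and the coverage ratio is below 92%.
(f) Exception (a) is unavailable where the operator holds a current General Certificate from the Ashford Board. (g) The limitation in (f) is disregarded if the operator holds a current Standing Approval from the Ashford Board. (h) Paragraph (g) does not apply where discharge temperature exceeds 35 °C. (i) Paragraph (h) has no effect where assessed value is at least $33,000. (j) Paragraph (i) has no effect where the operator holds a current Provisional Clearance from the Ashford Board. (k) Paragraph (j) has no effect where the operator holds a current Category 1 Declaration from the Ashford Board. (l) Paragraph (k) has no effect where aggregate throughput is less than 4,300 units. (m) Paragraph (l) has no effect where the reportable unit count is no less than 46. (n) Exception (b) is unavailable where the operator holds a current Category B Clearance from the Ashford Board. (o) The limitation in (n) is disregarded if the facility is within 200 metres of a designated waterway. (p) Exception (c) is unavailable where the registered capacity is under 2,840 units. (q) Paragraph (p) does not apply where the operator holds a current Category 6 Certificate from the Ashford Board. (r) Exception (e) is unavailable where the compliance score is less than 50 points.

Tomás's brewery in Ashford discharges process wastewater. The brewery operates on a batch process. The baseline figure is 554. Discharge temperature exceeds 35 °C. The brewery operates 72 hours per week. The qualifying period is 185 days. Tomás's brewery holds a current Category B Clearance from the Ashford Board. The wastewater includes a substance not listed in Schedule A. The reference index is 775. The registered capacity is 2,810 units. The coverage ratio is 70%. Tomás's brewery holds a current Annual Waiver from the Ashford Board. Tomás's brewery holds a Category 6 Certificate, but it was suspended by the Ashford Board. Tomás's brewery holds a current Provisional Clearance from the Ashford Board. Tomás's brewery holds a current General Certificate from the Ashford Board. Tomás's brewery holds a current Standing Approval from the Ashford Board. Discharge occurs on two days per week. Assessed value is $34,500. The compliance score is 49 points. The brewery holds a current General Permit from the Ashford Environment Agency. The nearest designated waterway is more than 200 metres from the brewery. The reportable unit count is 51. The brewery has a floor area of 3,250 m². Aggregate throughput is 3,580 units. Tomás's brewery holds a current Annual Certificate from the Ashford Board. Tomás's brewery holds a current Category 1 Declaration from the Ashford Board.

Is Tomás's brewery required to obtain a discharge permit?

No — exception (a) applies; Tomás's brewery is not required to obtain a discharge permit.

Exception (a) is satisfied on its face — a current Annual Certificate is held; the facility's floor area is 3,250 m², under the 3,650 m² limit. Applying paragraphs (f)–(m): (f) would limit (a) — a current General Certificate is held — but (g) sets (f) aside: (g) operates — a current Standing Approval is held. (h) is triggered (discharge temperature exceeds 35 °C), but is set aside by (i): (i) operates against (h): assessed value is $34,500, meeting the $33,000 threshold. (j) would limit (i) — a current Provisional Clearance is held — but (k) sets (j) aside: (k) operates against (j): a current Category 1 Declaration is held. (l) applies (aggregate throughput is 3,580 units, less than the 4,300 units limit), but yields to (m): (m) operates — the reportable unit count is 51, meeting the 46 threshold. Exception (a) stands.
Exception (b): the baseline figure is 554, meeting the 508 threshold; the facility operates on a batch process — every condition holds. However, paragraphs (n)–(o) must be considered: (n) operates against (b): a current Category B Clearance is held. (o) is not triggered (the brewery is more than 200 m from any designated waterway), so (n) stands. (b) is therefore removed.
All of (c)'s requirements are met (a current General Permit is held; the reference index is 775, under the 797 limit; a current Annual Waiver is held). However, paragraphs (p)–(q) must be considered: (p) is engaged — the registered capacity is 2,810 units, under the 2,840 units limit. (q), which would lift (p), is not triggered — there is no Category 6 Certificate in force. Exception (c) does not apply.
Exception (d) does not apply: the wastewater includes a non-Schedule-A substance.
Exception (e) fails — the facility's operating hours per week are 72, not under 56.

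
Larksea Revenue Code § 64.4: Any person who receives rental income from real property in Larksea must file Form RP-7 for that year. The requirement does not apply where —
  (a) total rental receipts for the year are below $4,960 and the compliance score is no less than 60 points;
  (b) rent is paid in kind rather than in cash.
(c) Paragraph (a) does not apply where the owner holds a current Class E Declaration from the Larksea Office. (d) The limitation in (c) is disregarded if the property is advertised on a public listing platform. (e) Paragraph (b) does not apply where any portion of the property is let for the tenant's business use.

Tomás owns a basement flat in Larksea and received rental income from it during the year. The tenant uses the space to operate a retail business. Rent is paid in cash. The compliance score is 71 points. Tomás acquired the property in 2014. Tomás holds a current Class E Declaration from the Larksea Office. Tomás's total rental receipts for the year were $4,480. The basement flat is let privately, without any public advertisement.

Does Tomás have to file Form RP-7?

Yes — Tomás must file Form RP-7.

Exception (a): total rental receipts for the year are $4,480, below the $4,960 limit; the compliance score is 71 points, meeting the 60 points threshold — every condition holds. Turning to paragraphs (c)–(d): (c) operates — a current Class E Declaration is held. (d), which would lift (c), is inapplicable — the property is let privately without advertisement. (a) is therefore removed.
Exception (b) requires that rent is paid in kind rather than in cash; but rent is paid in cash, so (b) is unavailable.
No exception is made out. Tomás falls within the general rule.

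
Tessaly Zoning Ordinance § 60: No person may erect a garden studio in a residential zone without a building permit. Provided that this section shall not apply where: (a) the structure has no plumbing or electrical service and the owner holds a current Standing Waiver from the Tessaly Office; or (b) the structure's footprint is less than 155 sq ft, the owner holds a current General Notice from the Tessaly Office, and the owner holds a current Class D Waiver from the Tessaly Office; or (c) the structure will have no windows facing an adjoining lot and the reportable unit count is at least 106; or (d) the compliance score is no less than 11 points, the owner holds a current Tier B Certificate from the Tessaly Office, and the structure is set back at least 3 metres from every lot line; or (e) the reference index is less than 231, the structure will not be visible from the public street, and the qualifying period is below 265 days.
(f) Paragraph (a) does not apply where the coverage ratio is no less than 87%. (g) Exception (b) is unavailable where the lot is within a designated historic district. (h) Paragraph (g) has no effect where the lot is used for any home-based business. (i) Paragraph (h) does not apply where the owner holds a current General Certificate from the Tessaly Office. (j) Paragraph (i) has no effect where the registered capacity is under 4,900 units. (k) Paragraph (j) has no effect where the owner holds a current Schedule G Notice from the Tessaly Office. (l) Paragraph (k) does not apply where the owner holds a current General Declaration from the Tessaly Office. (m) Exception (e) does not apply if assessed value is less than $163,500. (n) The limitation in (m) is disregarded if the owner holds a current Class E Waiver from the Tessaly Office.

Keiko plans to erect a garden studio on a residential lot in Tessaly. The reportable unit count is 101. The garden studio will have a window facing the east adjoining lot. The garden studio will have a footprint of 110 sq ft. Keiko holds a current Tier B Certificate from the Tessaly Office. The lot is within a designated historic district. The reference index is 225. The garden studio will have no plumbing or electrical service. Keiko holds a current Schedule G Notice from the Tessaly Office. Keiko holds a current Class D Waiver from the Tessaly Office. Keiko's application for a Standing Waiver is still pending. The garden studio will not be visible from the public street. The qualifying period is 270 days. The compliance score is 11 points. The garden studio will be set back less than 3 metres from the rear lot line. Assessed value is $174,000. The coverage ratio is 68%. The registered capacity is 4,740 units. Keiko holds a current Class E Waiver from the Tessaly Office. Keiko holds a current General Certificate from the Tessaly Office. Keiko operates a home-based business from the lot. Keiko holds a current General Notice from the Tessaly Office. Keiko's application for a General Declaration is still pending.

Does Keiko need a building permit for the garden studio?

Yes — Keiko must obtain a building permit.

Exception (a) fails — no current Standing Waiver is held.
Exception (b): the structure's footprint is 110 sq ft, less than the 155 sq ft limit; a current General Notice is held; a current Class D Waiver is held — every condition holds. But: (g) operates against (b): the lot is in a historic district. (h) is triggered (a home-based business operates on the lot), but yields to (i): (i) applies — a current General Certificate is held. (j) operates (the registered capacity is 4,740 units, under the 4,900 units limit), but is itself disapplied by (k): (k) operates — a current Schedule G Notice is held. (l), which would lift (k), is inapplicable — the General Declaration is not current. Exception (b) does not apply.
Exception (c) requires that the structure will have no windows facing an adjoining lot; but a window faces an adjoining lot, so (c) is unavailable.
Exception (d) fails — the rear setback is under 3 m.
Exception (e) fails — the qualifying period is 270 days, not below 265 days.
No exception is made out. Keiko falls within the general rule.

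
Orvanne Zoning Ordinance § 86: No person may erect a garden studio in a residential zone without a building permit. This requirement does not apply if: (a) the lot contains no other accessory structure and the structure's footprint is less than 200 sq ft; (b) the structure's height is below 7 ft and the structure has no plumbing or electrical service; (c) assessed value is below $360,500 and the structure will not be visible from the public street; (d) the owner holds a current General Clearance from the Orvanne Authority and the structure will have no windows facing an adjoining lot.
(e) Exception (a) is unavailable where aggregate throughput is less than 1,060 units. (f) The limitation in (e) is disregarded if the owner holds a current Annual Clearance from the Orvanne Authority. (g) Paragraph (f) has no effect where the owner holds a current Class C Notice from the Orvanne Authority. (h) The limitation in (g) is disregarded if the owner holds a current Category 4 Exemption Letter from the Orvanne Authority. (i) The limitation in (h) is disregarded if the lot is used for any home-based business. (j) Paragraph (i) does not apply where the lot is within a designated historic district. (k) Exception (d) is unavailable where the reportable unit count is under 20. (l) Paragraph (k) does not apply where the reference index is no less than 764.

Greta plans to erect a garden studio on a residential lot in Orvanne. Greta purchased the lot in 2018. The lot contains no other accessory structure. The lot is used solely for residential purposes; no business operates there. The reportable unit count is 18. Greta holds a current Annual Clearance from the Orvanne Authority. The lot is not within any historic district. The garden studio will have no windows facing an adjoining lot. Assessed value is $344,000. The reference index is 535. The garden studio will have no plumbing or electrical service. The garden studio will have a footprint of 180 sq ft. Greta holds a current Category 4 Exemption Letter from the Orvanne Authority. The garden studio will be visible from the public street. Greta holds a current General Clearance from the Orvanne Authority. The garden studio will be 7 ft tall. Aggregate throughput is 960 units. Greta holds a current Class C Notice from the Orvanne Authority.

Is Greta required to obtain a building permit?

Exception (a)'s conditions are all satisfied: the lot has no other accessory structure; the structure's footprint is 180 sq ft, less than the 200 sq ft limit. Under paragraphs (e)–(j): (e) is engaged (aggregate throughput is 960 units, less than the 1,060 units limit), but is itself disapplied by (f): (f) operates against (e): a current Annual Clearance is held. (g) is engaged (a current Class C Notice is held), but yields to (h): (h) operates against (g): a current Category 4 Exemption Letter is held. (i) does not operate here (the lot is solely residential), so (h) stands. So (a) applies.
Exception (b) fails — the structure's height is 7 ft, not below 7 ft.
Exception (c) does not apply: the structure will be visible from the street.
Exception (d): a current General Clearance is held; no windows face an adjoining lot — every condition holds. But applying paragraphs (k)–(l): (k) is engaged — the reportable unit count is 18, under the 20 limit. (l) does not operate here (the reference index is 535, short of 764), so (k) stands. (d) is therefore removed.

No — exception (a) applies; Greta does not need a building permit.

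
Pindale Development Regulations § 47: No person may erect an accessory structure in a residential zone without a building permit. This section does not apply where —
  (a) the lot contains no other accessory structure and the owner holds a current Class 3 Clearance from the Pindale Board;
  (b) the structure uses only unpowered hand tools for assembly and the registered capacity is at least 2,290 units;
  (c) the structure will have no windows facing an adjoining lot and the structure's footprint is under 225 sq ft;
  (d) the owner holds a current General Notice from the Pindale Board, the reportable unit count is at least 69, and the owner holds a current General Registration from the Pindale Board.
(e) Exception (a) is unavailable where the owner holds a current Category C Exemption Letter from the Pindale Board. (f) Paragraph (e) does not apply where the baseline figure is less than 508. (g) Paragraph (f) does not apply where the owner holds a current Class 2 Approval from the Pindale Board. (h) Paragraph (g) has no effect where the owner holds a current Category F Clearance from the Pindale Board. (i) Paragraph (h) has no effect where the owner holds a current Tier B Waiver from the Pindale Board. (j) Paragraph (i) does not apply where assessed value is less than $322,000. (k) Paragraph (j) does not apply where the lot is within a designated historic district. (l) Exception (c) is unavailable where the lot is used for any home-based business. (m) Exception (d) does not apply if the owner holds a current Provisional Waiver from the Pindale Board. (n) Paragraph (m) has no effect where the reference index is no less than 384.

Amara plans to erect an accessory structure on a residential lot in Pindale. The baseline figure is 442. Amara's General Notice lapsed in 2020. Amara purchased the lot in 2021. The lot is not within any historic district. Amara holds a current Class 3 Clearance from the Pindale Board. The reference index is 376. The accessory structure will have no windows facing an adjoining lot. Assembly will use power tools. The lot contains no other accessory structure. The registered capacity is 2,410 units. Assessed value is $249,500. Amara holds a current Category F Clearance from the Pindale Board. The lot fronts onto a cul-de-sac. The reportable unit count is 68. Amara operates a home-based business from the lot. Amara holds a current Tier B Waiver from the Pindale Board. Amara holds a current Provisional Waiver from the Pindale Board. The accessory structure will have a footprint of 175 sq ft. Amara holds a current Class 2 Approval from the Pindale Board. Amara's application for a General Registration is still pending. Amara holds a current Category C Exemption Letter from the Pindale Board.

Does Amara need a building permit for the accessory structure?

Exception (a)'s conditions are all satisfied: the lot has no other accessory structure; a current Class 3 Clearance is held. Considering the limiting provisions: (e) would limit (a) — a current Category C Exemption Letter is held — but (f) sets (e) aside: (f) is triggered — the baseline figure is 442, less than the 508 limit. (g) would limit (f) — a current Class 2 Approval is held — but (h) sets (g) aside: (h) is engaged — a current Category F Clearance is held. (i) operates (a current Tier B Waiver is held), but yields to (j): (j) operates against (i): assessed value is $249,500, less than the $322,000 limit. (k), which would lift (j), is inapplicable — the lot is not in a historic district. So (a) applies.
Exception (b) does not apply: assembly uses power tools.
Exception (c) is satisfied on its face — no windows face an adjoining lot; the structure's footprint is 175 sq ft, under the 225 sq ft limit. Turning to paragraph (l): (l) applies — a home-based business operates on the lot. (c) is therefore removed.
Exception (d) does not apply: no current General Notice is held.

No — exception (a) applies; Amara does not need a building permit.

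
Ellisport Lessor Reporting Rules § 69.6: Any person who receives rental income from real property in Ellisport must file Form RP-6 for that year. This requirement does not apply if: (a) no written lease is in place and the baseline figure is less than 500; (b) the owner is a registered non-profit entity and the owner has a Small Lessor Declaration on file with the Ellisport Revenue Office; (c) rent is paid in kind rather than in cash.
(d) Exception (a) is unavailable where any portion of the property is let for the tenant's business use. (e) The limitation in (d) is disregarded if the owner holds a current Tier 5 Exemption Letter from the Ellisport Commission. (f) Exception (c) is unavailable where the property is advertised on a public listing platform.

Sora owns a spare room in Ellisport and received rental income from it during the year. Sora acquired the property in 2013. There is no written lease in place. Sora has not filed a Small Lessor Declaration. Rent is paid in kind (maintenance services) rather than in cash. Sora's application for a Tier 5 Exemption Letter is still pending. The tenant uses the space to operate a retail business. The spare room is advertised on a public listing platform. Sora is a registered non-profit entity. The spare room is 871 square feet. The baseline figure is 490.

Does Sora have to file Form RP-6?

Exception (a)'s conditions are all satisfied: there is no written lease; the baseline figure is 490, less than the 500 limit. But applying paragraphs (d)–(e): (d) is triggered — the space is let for business use. (e) is not triggered (the Tier 5 Exemption Letter is not current), so (d) stands. Exception (a) does not apply.
Exception (b) requires that the owner has a Small Lessor Declaration on file with the Ellisport Revenue Office; but no Small Lessor Declaration is on file, so (b) is unavailable.
Exception (c)'s conditions are all satisfied: rent is paid in kind. However, paragraph (f) must be considered: (f) is triggered — the property is publicly advertised. So (c) is unavailable.
None of the exceptions is available; § 69.6 applies in full.

Yes — Sora must file Form RP-6.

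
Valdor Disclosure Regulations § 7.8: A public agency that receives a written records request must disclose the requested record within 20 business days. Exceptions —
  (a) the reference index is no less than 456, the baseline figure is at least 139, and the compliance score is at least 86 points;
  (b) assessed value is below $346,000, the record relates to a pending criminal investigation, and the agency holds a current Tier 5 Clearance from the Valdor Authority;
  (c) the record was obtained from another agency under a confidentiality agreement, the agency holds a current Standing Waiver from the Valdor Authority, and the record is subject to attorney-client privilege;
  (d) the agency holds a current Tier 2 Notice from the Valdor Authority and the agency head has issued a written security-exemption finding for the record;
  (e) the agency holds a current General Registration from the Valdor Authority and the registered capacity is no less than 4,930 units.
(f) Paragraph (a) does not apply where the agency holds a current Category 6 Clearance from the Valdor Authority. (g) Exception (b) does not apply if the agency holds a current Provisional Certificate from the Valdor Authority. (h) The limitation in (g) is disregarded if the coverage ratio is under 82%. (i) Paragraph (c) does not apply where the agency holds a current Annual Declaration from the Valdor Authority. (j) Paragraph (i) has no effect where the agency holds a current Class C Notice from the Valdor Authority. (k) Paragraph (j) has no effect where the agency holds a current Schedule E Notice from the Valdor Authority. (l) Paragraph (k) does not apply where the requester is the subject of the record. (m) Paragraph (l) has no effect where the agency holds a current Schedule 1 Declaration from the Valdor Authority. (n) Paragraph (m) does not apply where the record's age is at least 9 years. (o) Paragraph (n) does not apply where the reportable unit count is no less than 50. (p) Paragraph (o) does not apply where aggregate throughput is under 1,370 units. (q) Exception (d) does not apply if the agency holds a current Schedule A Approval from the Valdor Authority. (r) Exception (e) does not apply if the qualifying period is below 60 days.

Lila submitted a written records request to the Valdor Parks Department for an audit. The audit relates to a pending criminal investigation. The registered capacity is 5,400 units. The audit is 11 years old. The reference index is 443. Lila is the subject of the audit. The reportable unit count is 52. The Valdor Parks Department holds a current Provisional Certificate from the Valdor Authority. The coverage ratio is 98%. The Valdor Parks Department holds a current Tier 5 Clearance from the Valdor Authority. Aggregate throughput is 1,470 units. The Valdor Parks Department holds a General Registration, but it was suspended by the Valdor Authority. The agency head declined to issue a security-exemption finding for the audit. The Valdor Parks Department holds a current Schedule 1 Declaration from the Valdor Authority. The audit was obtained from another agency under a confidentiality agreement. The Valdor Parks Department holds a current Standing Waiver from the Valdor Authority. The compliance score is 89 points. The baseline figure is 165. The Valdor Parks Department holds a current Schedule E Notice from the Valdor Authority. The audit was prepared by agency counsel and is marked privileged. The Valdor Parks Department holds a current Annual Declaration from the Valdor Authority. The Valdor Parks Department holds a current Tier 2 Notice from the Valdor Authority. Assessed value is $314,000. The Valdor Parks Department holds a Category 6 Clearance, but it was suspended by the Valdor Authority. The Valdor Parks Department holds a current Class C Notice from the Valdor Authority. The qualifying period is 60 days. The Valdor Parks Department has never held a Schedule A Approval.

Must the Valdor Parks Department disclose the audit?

Exception (a) requires that the reference index is no less than 456; but the reference index is 443, short of 456, so (a) is unavailable.
Exception (b): assessed value is $314,000, below the $346,000 limit; the audit relates to a pending investigation; a current Tier 5 Clearance is held — every condition holds. Turning to paragraphs (g)–(h): (g) operates against (b): a current Provisional Certificate is held. (h) is not triggered (the coverage ratio is 98%, not under 82%), so (g) stands. Exception (b) does not apply.
Exception (c): the audit was obtained under a confidentiality agreement; a current Standing Waiver is held; the audit is privileged — every condition holds. Turning to paragraphs (i)–(p): (i) is engaged — a current Annual Declaration is held. (j) would limit (i) — a current Class C Notice is held — but (k) sets (j) aside: (k) operates against (j): a current Schedule E Notice is held. (l) is triggered (Lila is the subject of the audit), but is overridden by (m): (m) operates against (l): a current Schedule 1 Declaration is held. (n) operates (the record's age is 11 years, meeting the 9 years threshold), but is set aside by (o): (o) is engaged — the reportable unit count is 52, meeting the 50 threshold. (p), which would lift (o), is inapplicable — aggregate throughput is 1,470 units, not under 1,370 units. So (c) is unavailable.
Exception (d) does not apply: the agency head declined to issue a security-exemption finding.
Exception (e) requires that the agency holds a current General Registration from the Valdor Authority; but no current General Registration is held, so (e) is unavailable.
No exception displaces § 7.8.

Yes — the Valdor Parks Department must disclose the audit.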